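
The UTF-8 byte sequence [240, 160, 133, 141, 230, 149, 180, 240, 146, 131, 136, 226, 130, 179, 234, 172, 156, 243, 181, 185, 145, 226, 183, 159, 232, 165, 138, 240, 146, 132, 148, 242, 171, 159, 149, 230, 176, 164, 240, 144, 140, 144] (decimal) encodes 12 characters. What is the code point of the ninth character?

U+12114

Offset 0: leading byte 0xF0 = 11110000 → 4-byte char #1 = F0 A0 85 8D.
Offset 4: leading byte 0xE6 = 11100110 → 3-byte char #2 = E6 95 B4.
Offset 7: leading byte 0xF0 = 11110000 → 4-byte char #3 = F0 92 83 88.
Offset 11: leading byte 0xE2 = 11100010 → 3-byte char #4 = E2 82 B3.
Offset 14: leading byte 0xEA = 11101010 → 3-byte char #5 = EA AC 9C.
Offset 17: leading byte 0xF3 = 11110011 → 4-byte char #6 = F3 B5 B9 91.
Offset 21: leading byte 0xE2 = 11100010 → 3-byte char #7 = E2 B7 9F.
Offset 24: leading byte 0xE8 = 11101000 → 3-byte char #8 = E8 A5 8A.
Offset 27: leading byte 0xF0 = 11110000 → 4-byte char #9 = F0 92 84 94.
Leading byte 0xF0 = 11110000 matches 11110xxx → 4-byte sequence.
Byte 1: 0xF0 = 11110000, payload 000 (3 bits).
Byte 2: 0x92 = 10010010 (10xxxxxx ✓), payload 010010.
Byte 3: 0x84 = 10000100 (10xxxxxx ✓), payload 000100.
Byte 4: 0x94 = 10010100 (10xxxxxx ✓), payload 010100.
Concatenate: 000010010000100010100 = 0x12114 (21 bits → U+12114).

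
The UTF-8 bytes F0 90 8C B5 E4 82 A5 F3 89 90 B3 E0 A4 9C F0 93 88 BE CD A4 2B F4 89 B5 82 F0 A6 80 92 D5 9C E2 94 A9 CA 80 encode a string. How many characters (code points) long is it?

Byte at offset 0: 0xF0 = 11110000 → 4-byte char (#1). Advance 4.
Byte at offset 4: 0xE4 = 11100100 → 3-byte char (#2). Advance 3.
Byte at offset 7: 0xF3 = 11110011 → 4-byte char (#3). Advance 4.
Byte at offset 11: 0xE0 = 11100000 → 3-byte char (#4). Advance 3.
Byte at offset 14: 0xF0 = 11110000 → 4-byte char (#5). Advance 4.
Byte at offset 18: 0xCD = 11001101 → 2-byte char (#6). Advance 2.
Byte at offset 20: 0x2B = 00101011 → 1-byte char (#7). Advance 1.
Byte at offset 21: 0xF4 = 11110100 → 4-byte char (#8). Advance 4.
Byte at offset 25: 0xF0 = 11110000 → 4-byte char (#9). Advance 4.
Byte at offset 29: 0xD5 = 11010101 → 2-byte char (#10). Advance 2.
Byte at offset 31: 0xE2 = 11100010 → 3-byte char (#11). Advance 3.
Byte at offset 34: 0xCA = 11001010 → 2-byte char (#12). Advance 2.
Reached end at offset 36 after 12 code points.

12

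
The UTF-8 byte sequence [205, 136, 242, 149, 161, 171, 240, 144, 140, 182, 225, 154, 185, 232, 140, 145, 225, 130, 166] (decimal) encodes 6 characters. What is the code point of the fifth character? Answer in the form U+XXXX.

Offset 0: leading byte 0xCD = 11001101 → 2-byte char #1 = CD 88.
Offset 2: leading byte 0xF2 = 11110010 → 4-byte char #2 = F2 95 A1 AB.
Offset 6: leading byte 0xF0 = 11110000 → 4-byte char #3 = F0 90 8C B6.
Offset 10: leading byte 0xE1 = 11100001 → 3-byte char #4 = E1 9A B9.
Offset 13: leading byte 0xE8 = 11101000 → 3-byte char #5 = E8 8C 91.
Leading byte 0xE8 = 11101000 matches 1110xxxx → 3-byte sequence.
Byte 1: 0xE8 = 11101000, payload 1000 (4 bits).
Byte 2: 0x8C = 10001100 (10xxxxxx ✓), payload 001100.
Byte 3: 0x91 = 10010001 (10xxxxxx ✓), payload 010001.
Concatenate: 1000001100010001 = 0x8311 (16 bits → U+8311).

U+8311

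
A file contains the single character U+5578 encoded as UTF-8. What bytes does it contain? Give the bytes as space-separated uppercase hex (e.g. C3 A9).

U+5578 = 0x5578 = 21880 decimal. In range U+0800–U+FFFF → 3-byte form: 1110xxxx 10xxxxxx 10xxxxxx.
Binary (16 bits): 0101010101111000.
Split 4+6+6: 0101 | 010101 | 111000.
Byte 1: 11100101 = 0xE5.
Byte 2: 10010101 = 0x95.
Byte 3: 10111000 = 0xB8.

E5 95 B8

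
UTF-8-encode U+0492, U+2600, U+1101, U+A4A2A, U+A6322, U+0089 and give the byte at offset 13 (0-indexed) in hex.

0xA6

U+0492 → 2-byte form D2 92 at offsets 0–1.
U+2600 → 3-byte form E2 98 80 at offsets 2–4.
U+1101 → 3-byte form E1 84 81 at offsets 5–7.
U+A4A2A → 4-byte form F2 A4 A8 AA at offsets 8–11.
U+A6322 → 4-byte form F2 A6 8C A2 at offsets 12–15.
Offset 13 falls in char 5's range; it's byte 2 of F2 A6 8C A2 = 0xA6.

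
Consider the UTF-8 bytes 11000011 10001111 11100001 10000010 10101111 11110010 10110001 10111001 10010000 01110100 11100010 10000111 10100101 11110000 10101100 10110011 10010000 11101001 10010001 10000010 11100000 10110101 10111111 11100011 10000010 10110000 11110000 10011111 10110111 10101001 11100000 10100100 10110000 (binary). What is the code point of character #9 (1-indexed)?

U+30B0

Offset 0: leading byte 0xC3 = 11000011 → 2-byte char #1 = C3 8F.
Offset 2: leading byte 0xE1 = 11100001 → 3-byte char #2 = E1 82 AF.
Offset 5: leading byte 0xF2 = 11110010 → 4-byte char #3 = F2 B1 B9 90.
Offset 9: leading byte 0x74 = 01110100 → 1-byte char #4 = 74.
Offset 10: leading byte 0xE2 = 11100010 → 3-byte char #5 = E2 87 A5.
Offset 13: leading byte 0xF0 = 11110000 → 4-byte char #6 = F0 AC B3 90.
Offset 17: leading byte 0xE9 = 11101001 → 3-byte char #7 = E9 91 82.
Offset 20: leading byte 0xE0 = 11100000 → 3-byte char #8 = E0 B5 BF.
Offset 23: leading byte 0xE3 = 11100011 → 3-byte char #9 = E3 82 B0.
Leading byte 0xE3 = 11100011 matches 1110xxxx → 3-byte sequence.
Byte 1: 0xE3 = 11100011, payload 0011 (4 bits).
Byte 2: 0x82 = 10000010 (10xxxxxx ✓), payload 000010.
Byte 3: 0xB0 = 10110000 (10xxxxxx ✓), payload 110000.
Concatenate: 0011000010110000 = 0x30B0 (16 bits → U+30B0).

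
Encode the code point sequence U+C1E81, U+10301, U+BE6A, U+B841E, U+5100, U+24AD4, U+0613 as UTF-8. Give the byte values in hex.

U+C1E81: 4-byte form → F3 81 BA 81.
U+10301: 4-byte form → F0 90 8C 81.
U+BE6A: 3-byte form → EB B9 AA.
U+B841E: 4-byte form → F2 B8 90 9E.
U+5100: 3-byte form → E5 84 80.
U+24AD4: 4-byte form → F0 A4 AB 94.
U+0613: 2-byte form → D8 93.
Concatenated (24 bytes): F3 81 BA 81 F0 90 8C 81 EB B9 AA F2 B8 90 9E E5 84 80 F0 A4 AB 94 D8 93.

F3 81 BA 81 F0 90 8C 81 EB B9 AA F2 B8 90 9E E5 84 80 F0 A4 AB 94 D8 93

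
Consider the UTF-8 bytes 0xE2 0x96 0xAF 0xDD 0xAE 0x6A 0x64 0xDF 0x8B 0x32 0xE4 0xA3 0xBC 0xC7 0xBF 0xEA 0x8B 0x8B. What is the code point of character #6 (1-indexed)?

U+0032

Offset 0: leading byte 0xE2 = 11100010 → 3-byte char #1 = E2 96 AF.
Offset 3: leading byte 0xDD = 11011101 → 2-byte char #2 = DD AE.
Offset 5: leading byte 0x6A = 01101010 → 1-byte char #3 = 6A.
Offset 6: leading byte 0x64 = 01100100 → 1-byte char #4 = 64.
Offset 7: leading byte 0xDF = 11011111 → 2-byte char #5 = DF 8B.
Offset 9: leading byte 0x32 = 00110010 → 1-byte char #6 = 32.
Leading byte 0x32 = 00110010 matches 0xxxxxxx → 1-byte sequence.
Byte 1: 0x32 = 00110010, payload 0110010 (7 bits).
Concatenate: 0110010 = 0x32 (7 bits → U+0032).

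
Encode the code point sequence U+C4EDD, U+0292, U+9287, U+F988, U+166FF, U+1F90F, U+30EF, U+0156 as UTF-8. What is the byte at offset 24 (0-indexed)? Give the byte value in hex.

0x96

U+C4EDD → 4-byte form F3 84 BB 9D at offsets 0–3.
U+0292 → 2-byte form CA 92 at offsets 4–5.
U+9287 → 3-byte form E9 8A 87 at offsets 6–8.
U+F988 → 3-byte form EF A6 88 at offsets 9–11.
U+166FF → 4-byte form F0 96 9B BF at offsets 12–15.
U+1F90F → 4-byte form F0 9F A4 8F at offsets 16–19.
U+30EF → 3-byte form E3 83 AF at offsets 20–22.
U+0156 → 2-byte form C5 96 at offsets 23–24.
Offset 24 falls in char 8's range; it's byte 2 of C5 96 = 0x96.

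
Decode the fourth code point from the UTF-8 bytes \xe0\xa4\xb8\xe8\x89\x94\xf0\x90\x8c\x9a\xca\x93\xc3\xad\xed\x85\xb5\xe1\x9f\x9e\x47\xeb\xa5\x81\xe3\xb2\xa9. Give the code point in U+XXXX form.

Offset 0: leading byte 0xE0 = 11100000 → 3-byte char #1 = E0 A4 B8.
Offset 3: leading byte 0xE8 = 11101000 → 3-byte char #2 = E8 89 94.
Offset 6: leading byte 0xF0 = 11110000 → 4-byte char #3 = F0 90 8C 9A.
Offset 10: leading byte 0xCA = 11001010 → 2-byte char #4 = CA 93.
Leading byte 0xCA = 11001010 matches 110xxxxx → 2-byte sequence.
Byte 1: 0xCA = 11001010, payload 01010 (5 bits).
Byte 2: 0x93 = 10010011 (10xxxxxx ✓), payload 010011.
Concatenate: 01010010011 = 0x293 (11 bits → U+0293).

U+0293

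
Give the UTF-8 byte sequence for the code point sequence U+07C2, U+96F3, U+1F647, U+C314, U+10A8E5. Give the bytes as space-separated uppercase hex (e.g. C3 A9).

U+07C2: 2-byte form → DF 82.
U+96F3: 3-byte form → E9 9B B3.
U+1F647: 4-byte form → F0 9F 99 87.
U+C314: 3-byte form → EC 8C 94.
U+10A8E5: 4-byte form → F4 8A A3 A5.
Concatenated (16 bytes): DF 82 E9 9B B3 F0 9F 99 87 EC 8C 94 F4 8A A3 A5.

DF 82 E9 9B B3 F0 9F 99 87 EC 8C 94 F4 8A A3 A5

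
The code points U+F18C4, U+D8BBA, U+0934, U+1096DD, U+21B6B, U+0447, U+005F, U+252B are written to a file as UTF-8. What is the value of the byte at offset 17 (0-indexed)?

U+F18C4 → 4-byte form F3 B1 A3 84 at offsets 0–3.
U+D8BBA → 4-byte form F3 98 AE BA at offsets 4–7.
U+0934 → 3-byte form E0 A4 B4 at offsets 8–10.
U+1096DD → 4-byte form F4 89 9B 9D at offsets 11–14.
U+21B6B → 4-byte form F0 A1 AD AB at offsets 15–18.
Offset 17 falls in char 5's range; it's byte 3 of F0 A1 AD AB = 0xAD.

0xAD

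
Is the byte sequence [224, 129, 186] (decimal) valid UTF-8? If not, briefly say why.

Leading byte 0xE0 = 11100000 → 3-byte form.
Continuation bytes all match 10xxxxxx. Payload decodes to 0x7A.
But 0x7A < 0x800, the minimum for a 3-byte sequence — this is an overlong encoding.

invalid (overlong encoding)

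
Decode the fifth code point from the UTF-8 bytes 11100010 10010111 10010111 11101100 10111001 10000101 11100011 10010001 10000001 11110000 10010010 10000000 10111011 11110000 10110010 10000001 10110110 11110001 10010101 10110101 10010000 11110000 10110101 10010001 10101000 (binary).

Offset 0: leading byte 0xE2 = 11100010 → 3-byte char #1 = E2 97 97.
Offset 3: leading byte 0xEC = 11101100 → 3-byte char #2 = EC B9 85.
Offset 6: leading byte 0xE3 = 11100011 → 3-byte char #3 = E3 91 81.
Offset 9: leading byte 0xF0 = 11110000 → 4-byte char #4 = F0 92 80 BB.
Offset 13: leading byte 0xF0 = 11110000 → 4-byte char #5 = F0 B2 81 B6.
Leading byte 0xF0 = 11110000 matches 11110xxx → 4-byte sequence.
Byte 1: 0xF0 = 11110000, payload 000 (3 bits).
Byte 2: 0xB2 = 10110010 (10xxxxxx ✓), payload 110010.
Byte 3: 0x81 = 10000001 (10xxxxxx ✓), payload 000001.
Byte 4: 0xB6 = 10110110 (10xxxxxx ✓), payload 110110.
Concatenate: 000110010000001110110 = 0x32076 (21 bits → U+32076).

U+32076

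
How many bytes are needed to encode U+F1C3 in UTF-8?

U+F1C3 = 0xF1C3. UTF-8 uses 1 byte below 0x80, 2 below 0x800, 3 below 0x10000, 4 up to 0x10FFFF. 0xF1C3 is in U+0800–U+FFFF → 3 bytes.

3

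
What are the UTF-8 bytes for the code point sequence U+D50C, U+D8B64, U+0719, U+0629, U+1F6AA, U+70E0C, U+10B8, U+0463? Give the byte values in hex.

ED 94 8C F3 98 AD A4 DC 99 D8 A9 F0 9F 9A AA F1 B0 B8 8C E1 82 B8 D1 A3

U+D50C: 3-byte form → ED 94 8C.
U+D8B64: 4-byte form → F3 98 AD A4.
U+0719: 2-byte form → DC 99.
U+0629: 2-byte form → D8 A9.
U+1F6AA: 4-byte form → F0 9F 9A AA.
U+70E0C: 4-byte form → F1 B0 B8 8C.
U+10B8: 3-byte form → E1 82 B8.
U+0463: 2-byte form → D1 A3.
Concatenated (24 bytes): ED 94 8C F3 98 AD A4 DC 99 D8 A9 F0 9F 9A AA F1 B0 B8 8C E1 82 B8 D1 A3.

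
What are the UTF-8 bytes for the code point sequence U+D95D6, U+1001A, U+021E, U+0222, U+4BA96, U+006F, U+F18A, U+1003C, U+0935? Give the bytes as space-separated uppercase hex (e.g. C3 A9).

U+D95D6: 4-byte form → F3 99 97 96.
U+1001A: 4-byte form → F0 90 80 9A.
U+021E: 2-byte form → C8 9E.
U+0222: 2-byte form → C8 A2.
U+4BA96: 4-byte form → F1 8B AA 96.
U+006F: 1-byte form → 6F.
U+F18A: 3-byte form → EF 86 8A.
U+1003C: 4-byte form → F0 90 80 BC.
U+0935: 3-byte form → E0 A4 B5.
Concatenated (27 bytes): F3 99 97 96 F0 90 80 9A C8 9E C8 A2 F1 8B AA 96 6F EF 86 8A F0 90 80 BC E0 A4 B5.

F3 99 97 96 F0 90 80 9A C8 9E C8 A2 F1 8B AA 96 6F EF 86 8A F0 90 80 BC E0 A4 B5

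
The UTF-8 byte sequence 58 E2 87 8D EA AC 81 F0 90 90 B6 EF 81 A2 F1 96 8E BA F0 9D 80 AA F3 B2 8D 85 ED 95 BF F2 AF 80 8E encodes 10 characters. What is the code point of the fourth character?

Offset 0: leading byte 0x58 = 01011000 → 1-byte char #1 = 58.
Offset 1: leading byte 0xE2 = 11100010 → 3-byte char #2 = E2 87 8D.
Offset 4: leading byte 0xEA = 11101010 → 3-byte char #3 = EA AC 81.
Offset 7: leading byte 0xF0 = 11110000 → 4-byte char #4 = F0 90 90 B6.
Leading byte 0xF0 = 11110000 matches 11110xxx → 4-byte sequence.
Byte 1: 0xF0 = 11110000, payload 000 (3 bits).
Byte 2: 0x90 = 10010000 (10xxxxxx ✓), payload 010000.
Byte 3: 0x90 = 10010000 (10xxxxxx ✓), payload 010000.
Byte 4: 0xB6 = 10110110 (10xxxxxx ✓), payload 110110.
Concatenate: 000010000010000110110 = 0x10436 (21 bits → U+10436).

U+10436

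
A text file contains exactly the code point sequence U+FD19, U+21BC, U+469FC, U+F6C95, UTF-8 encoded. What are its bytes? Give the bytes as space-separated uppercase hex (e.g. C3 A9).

U+FD19: 3-byte form → EF B4 99.
U+21BC: 3-byte form → E2 86 BC.
U+469FC: 4-byte form → F1 86 A7 BC.
U+F6C95: 4-byte form → F3 B6 B2 95.
Concatenated (14 bytes): EF B4 99 E2 86 BC F1 86 A7 BC F3 B6 B2 95.

EF B4 99 E2 86 BC F1 86 A7 BC F3 B6 B2 95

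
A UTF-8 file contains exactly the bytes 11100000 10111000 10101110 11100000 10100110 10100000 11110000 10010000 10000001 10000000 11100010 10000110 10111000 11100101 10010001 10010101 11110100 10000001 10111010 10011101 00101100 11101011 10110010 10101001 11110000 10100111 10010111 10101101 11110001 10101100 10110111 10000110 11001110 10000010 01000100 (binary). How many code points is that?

Byte at offset 0: 0xE0 = 11100000 → 3-byte char (#1). Advance 3.
Byte at offset 3: 0xE0 = 11100000 → 3-byte char (#2). Advance 3.
Byte at offset 6: 0xF0 = 11110000 → 4-byte char (#3). Advance 4.
Byte at offset 10: 0xE2 = 11100010 → 3-byte char (#4). Advance 3.
Byte at offset 13: 0xE5 = 11100101 → 3-byte char (#5). Advance 3.
Byte at offset 16: 0xF4 = 11110100 → 4-byte char (#6). Advance 4.
Byte at offset 20: 0x2C = 00101100 → 1-byte char (#7). Advance 1.
Byte at offset 21: 0xEB = 11101011 → 3-byte char (#8). Advance 3.
Byte at offset 24: 0xF0 = 11110000 → 4-byte char (#9). Advance 4.
Byte at offset 28: 0xF1 = 11110001 → 4-byte char (#10). Advance 4.
Byte at offset 32: 0xCE = 11001110 → 2-byte char (#11). Advance 2.
Byte at offset 34: 0x44 = 01000100 → 1-byte char (#12). Advance 1.
Reached end at offset 35 after 12 code points.

12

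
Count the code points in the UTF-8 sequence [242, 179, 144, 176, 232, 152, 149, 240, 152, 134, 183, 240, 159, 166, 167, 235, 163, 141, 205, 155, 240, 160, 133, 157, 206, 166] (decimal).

Byte at offset 0: 0xF2 = 11110010 → 4-byte char (#1). Advance 4.
Byte at offset 4: 0xE8 = 11101000 → 3-byte char (#2). Advance 3.
Byte at offset 7: 0xF0 = 11110000 → 4-byte char (#3). Advance 4.
Byte at offset 11: 0xF0 = 11110000 → 4-byte char (#4). Advance 4.
Byte at offset 15: 0xEB = 11101011 → 3-byte char (#5). Advance 3.
Byte at offset 18: 0xCD = 11001101 → 2-byte char (#6). Advance 2.
Byte at offset 20: 0xF0 = 11110000 → 4-byte char (#7). Advance 4.
Byte at offset 24: 0xCE = 11001110 → 2-byte char (#8). Advance 2.
Reached end at offset 26 after 8 code points.

8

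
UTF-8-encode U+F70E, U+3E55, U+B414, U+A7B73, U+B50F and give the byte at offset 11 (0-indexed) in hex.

0xAD

U+F70E → 3-byte form EF 9C 8E at offsets 0–2.
U+3E55 → 3-byte form E3 B9 95 at offsets 3–5.
U+B414 → 3-byte form EB 90 94 at offsets 6–8.
U+A7B73 → 4-byte form F2 A7 AD B3 at offsets 9–12.
Offset 11 falls in char 4's range; it's byte 3 of F2 A7 AD B3 = 0xAD.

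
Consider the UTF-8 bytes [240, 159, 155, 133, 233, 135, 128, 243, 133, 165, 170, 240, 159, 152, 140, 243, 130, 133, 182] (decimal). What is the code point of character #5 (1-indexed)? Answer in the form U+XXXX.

U+C2176

Offset 0: leading byte 0xF0 = 11110000 → 4-byte char #1 = F0 9F 9B 85.
Offset 4: leading byte 0xE9 = 11101001 → 3-byte char #2 = E9 87 80.
Offset 7: leading byte 0xF3 = 11110011 → 4-byte char #3 = F3 85 A5 AA.
Offset 11: leading byte 0xF0 = 11110000 → 4-byte char #4 = F0 9F 98 8C.
Offset 15: leading byte 0xF3 = 11110011 → 4-byte char #5 = F3 82 85 B6.
Leading byte 0xF3 = 11110011 matches 11110xxx → 4-byte sequence.
Byte 1: 0xF3 = 11110011, payload 011 (3 bits).
Byte 2: 0x82 = 10000010 (10xxxxxx ✓), payload 000010.
Byte 3: 0x85 = 10000101 (10xxxxxx ✓), payload 000101.
Byte 4: 0xB6 = 10110110 (10xxxxxx ✓), payload 110110.
Concatenate: 011000010000101110110 = 0xC2176 (21 bits → U+C2176).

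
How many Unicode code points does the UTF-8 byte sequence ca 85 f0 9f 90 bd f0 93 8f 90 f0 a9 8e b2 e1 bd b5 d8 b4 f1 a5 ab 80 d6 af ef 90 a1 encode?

9

Byte at offset 0: 0xCA = 11001010 → 2-byte char (#1). Advance 2.
Byte at offset 2: 0xF0 = 11110000 → 4-byte char (#2). Advance 4.
Byte at offset 6: 0xF0 = 11110000 → 4-byte char (#3). Advance 4.
Byte at offset 10: 0xF0 = 11110000 → 4-byte char (#4). Advance 4.
Byte at offset 14: 0xE1 = 11100001 → 3-byte char (#5). Advance 3.
Byte at offset 17: 0xD8 = 11011000 → 2-byte char (#6). Advance 2.
Byte at offset 19: 0xF1 = 11110001 → 4-byte char (#7). Advance 4.
Byte at offset 23: 0xD6 = 11010110 → 2-byte char (#8). Advance 2.
Byte at offset 25: 0xEF = 11101111 → 3-byte char (#9). Advance 3.
Reached end at offset 28 after 9 code points.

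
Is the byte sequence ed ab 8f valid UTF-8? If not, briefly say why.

Structurally a 3-byte sequence; payload = 0xDACF.
But 0xDACF is in U+D800–U+DFFF, the surrogate range. Surrogates are not Unicode scalar values and are forbidden in UTF-8.

invalid (encodes a surrogate (U+D800–U+DFFF))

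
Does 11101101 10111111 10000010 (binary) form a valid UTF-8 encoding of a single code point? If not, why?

invalid (encodes a surrogate (U+D800–U+DFFF))

Structurally a 3-byte sequence; payload = 0xDFC2.
But 0xDFC2 is in U+D800–U+DFFF, the surrogate range. Surrogates are not Unicode scalar values and are forbidden in UTF-8.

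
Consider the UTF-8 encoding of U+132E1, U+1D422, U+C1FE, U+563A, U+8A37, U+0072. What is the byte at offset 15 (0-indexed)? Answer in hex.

U+132E1 → 4-byte form F0 93 8B A1 at offsets 0–3.
U+1D422 → 4-byte form F0 9D 90 A2 at offsets 4–7.
U+C1FE → 3-byte form EC 87 BE at offsets 8–10.
U+563A → 3-byte form E5 98 BA at offsets 11–13.
U+8A37 → 3-byte form E8 A8 B7 at offsets 14–16.
Offset 15 falls in char 5's range; it's byte 2 of E8 A8 B7 = 0xA8.

0xA8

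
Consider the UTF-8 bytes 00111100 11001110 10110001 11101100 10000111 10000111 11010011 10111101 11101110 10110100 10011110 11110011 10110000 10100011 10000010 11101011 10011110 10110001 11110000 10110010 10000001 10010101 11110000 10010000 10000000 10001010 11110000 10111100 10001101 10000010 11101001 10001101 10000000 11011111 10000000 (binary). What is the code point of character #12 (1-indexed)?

Offset 0: leading byte 0x3C = 00111100 → 1-byte char #1 = 3C.
Offset 1: leading byte 0xCE = 11001110 → 2-byte char #2 = CE B1.
Offset 3: leading byte 0xEC = 11101100 → 3-byte char #3 = EC 87 87.
Offset 6: leading byte 0xD3 = 11010011 → 2-byte char #4 = D3 BD.
Offset 8: leading byte 0xEE = 11101110 → 3-byte char #5 = EE B4 9E.
Offset 11: leading byte 0xF3 = 11110011 → 4-byte char #6 = F3 B0 A3 82.
Offset 15: leading byte 0xEB = 11101011 → 3-byte char #7 = EB 9E B1.
Offset 18: leading byte 0xF0 = 11110000 → 4-byte char #8 = F0 B2 81 95.
Offset 22: leading byte 0xF0 = 11110000 → 4-byte char #9 = F0 90 80 8A.
Offset 26: leading byte 0xF0 = 11110000 → 4-byte char #10 = F0 BC 8D 82.
Offset 30: leading byte 0xE9 = 11101001 → 3-byte char #11 = E9 8D 80.
Offset 33: leading byte 0xDF = 11011111 → 2-byte char #12 = DF 80.
Leading byte 0xDF = 11011111 matches 110xxxxx → 2-byte sequence.
Byte 1: 0xDF = 11011111, payload 11111 (5 bits).
Byte 2: 0x80 = 10000000 (10xxxxxx ✓), payload 000000.
Concatenate: 11111000000 = 0x7C0 (11 bits → U+07C0).

U+07C0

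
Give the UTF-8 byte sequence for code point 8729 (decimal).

E2 88 99

U+2219 = 0x2219 = 8729 decimal. In range U+0800–U+FFFF → 3-byte form: 1110xxxx 10xxxxxx 10xxxxxx.
Binary (16 bits): 0010001000011001.
Split 4+6+6: 0010 | 001000 | 011001.
Byte 1: 11100010 = 0xE2.
Byte 2: 10001000 = 0x88.
Byte 3: 10011001 = 0x99.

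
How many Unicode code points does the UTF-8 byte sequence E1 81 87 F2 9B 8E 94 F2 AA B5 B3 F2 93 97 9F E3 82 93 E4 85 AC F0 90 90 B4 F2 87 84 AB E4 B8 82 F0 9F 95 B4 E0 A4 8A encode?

Byte at offset 0: 0xE1 = 11100001 → 3-byte char (#1). Advance 3.
Byte at offset 3: 0xF2 = 11110010 → 4-byte char (#2). Advance 4.
Byte at offset 7: 0xF2 = 11110010 → 4-byte char (#3). Advance 4.
Byte at offset 11: 0xF2 = 11110010 → 4-byte char (#4). Advance 4.
Byte at offset 15: 0xE3 = 11100011 → 3-byte char (#5). Advance 3.
Byte at offset 18: 0xE4 = 11100100 → 3-byte char (#6). Advance 3.
Byte at offset 21: 0xF0 = 11110000 → 4-byte char (#7). Advance 4.
Byte at offset 25: 0xF2 = 11110010 → 4-byte char (#8). Advance 4.
Byte at offset 29: 0xE4 = 11100100 → 3-byte char (#9). Advance 3.
Byte at offset 32: 0xF0 = 11110000 → 4-byte char (#10). Advance 4.
Byte at offset 36: 0xE0 = 11100000 → 3-byte char (#11). Advance 3.
Reached end at offset 39 after 11 code points.

11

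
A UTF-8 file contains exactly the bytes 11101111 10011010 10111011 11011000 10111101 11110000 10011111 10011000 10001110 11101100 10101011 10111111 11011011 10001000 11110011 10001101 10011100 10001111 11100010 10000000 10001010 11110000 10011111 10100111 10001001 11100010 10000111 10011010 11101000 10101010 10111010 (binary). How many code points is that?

10

Byte at offset 0: 0xEF = 11101111 → 3-byte char (#1). Advance 3.
Byte at offset 3: 0xD8 = 11011000 → 2-byte char (#2). Advance 2.
Byte at offset 5: 0xF0 = 11110000 → 4-byte char (#3). Advance 4.
Byte at offset 9: 0xEC = 11101100 → 3-byte char (#4). Advance 3.
Byte at offset 12: 0xDB = 11011011 → 2-byte char (#5). Advance 2.
Byte at offset 14: 0xF3 = 11110011 → 4-byte char (#6). Advance 4.
Byte at offset 18: 0xE2 = 11100010 → 3-byte char (#7). Advance 3.
Byte at offset 21: 0xF0 = 11110000 → 4-byte char (#8). Advance 4.
Byte at offset 25: 0xE2 = 11100010 → 3-byte char (#9). Advance 3.
Byte at offset 28: 0xE8 = 11101000 → 3-byte char (#10). Advance 3.
Reached end at offset 31 after 10 code points.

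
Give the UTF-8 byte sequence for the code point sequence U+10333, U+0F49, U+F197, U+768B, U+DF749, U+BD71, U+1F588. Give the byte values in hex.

F0 90 8C B3 E0 BD 89 EF 86 97 E7 9A 8B F3 9F 9D 89 EB B5 B1 F0 9F 96 88

U+10333: 4-byte form → F0 90 8C B3.
U+0F49: 3-byte form → E0 BD 89.
U+F197: 3-byte form → EF 86 97.
U+768B: 3-byte form → E7 9A 8B.
U+DF749: 4-byte form → F3 9F 9D 89.
U+BD71: 3-byte form → EB B5 B1.
U+1F588: 4-byte form → F0 9F 96 88.
Concatenated (24 bytes): F0 90 8C B3 E0 BD 89 EF 86 97 E7 9A 8B F3 9F 9D 89 EB B5 B1 F0 9F 96 88.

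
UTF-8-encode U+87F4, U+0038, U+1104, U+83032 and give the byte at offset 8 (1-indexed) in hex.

0xF2

1-indexed offset 8 is 0-indexed offset 7.
U+87F4 → 3-byte form E8 9F B4 at offsets 0–2.
U+0038 → 1-byte form 38 at offsets 3–3.
U+1104 → 3-byte form E1 84 84 at offsets 4–6.
U+83032 → 4-byte form F2 83 80 B2 at offsets 7–10.
Offset 7 falls in char 4's range; it's byte 1 of F2 83 80 B2 = 0xF2.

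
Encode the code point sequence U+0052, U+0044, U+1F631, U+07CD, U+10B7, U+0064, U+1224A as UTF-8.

U+0052: 1-byte form → 52.
U+0044: 1-byte form → 44.
U+1F631: 4-byte form → F0 9F 98 B1.
U+07CD: 2-byte form → DF 8D.
U+10B7: 3-byte form → E1 82 B7.
U+0064: 1-byte form → 64.
U+1224A: 4-byte form → F0 92 89 8A.
Concatenated (16 bytes): 52 44 F0 9F 98 B1 DF 8D E1 82 B7 64 F0 92 89 8A.

52 44 F0 9F 98 B1 DF 8D E1 82 B7 64 F0 92 89 8A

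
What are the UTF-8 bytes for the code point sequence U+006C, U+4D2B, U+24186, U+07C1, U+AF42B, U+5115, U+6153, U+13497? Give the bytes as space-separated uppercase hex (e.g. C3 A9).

6C E4 B4 AB F0 A4 86 86 DF 81 F2 AF 90 AB E5 84 95 E6 85 93 F0 93 92 97

U+006C: 1-byte form → 6C.
U+4D2B: 3-byte form → E4 B4 AB.
U+24186: 4-byte form → F0 A4 86 86.
U+07C1: 2-byte form → DF 81.
U+AF42B: 4-byte form → F2 AF 90 AB.
U+5115: 3-byte form → E5 84 95.
U+6153: 3-byte form → E6 85 93.
U+13497: 4-byte form → F0 93 92 97.
Concatenated (24 bytes): 6C E4 B4 AB F0 A4 86 86 DF 81 F2 AF 90 AB E5 84 95 E6 85 93 F0 93 92 97.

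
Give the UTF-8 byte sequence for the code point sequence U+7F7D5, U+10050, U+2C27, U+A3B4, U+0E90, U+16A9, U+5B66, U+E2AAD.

F1 BF 9F 95 F0 90 81 90 E2 B0 A7 EA 8E B4 E0 BA 90 E1 9A A9 E5 AD A6 F3 A2 AA AD

U+7F7D5: 4-byte form → F1 BF 9F 95.
U+10050: 4-byte form → F0 90 81 90.
U+2C27: 3-byte form → E2 B0 A7.
U+A3B4: 3-byte form → EA 8E B4.
U+0E90: 3-byte form → E0 BA 90.
U+16A9: 3-byte form → E1 9A A9.
U+5B66: 3-byte form → E5 AD A6.
U+E2AAD: 4-byte form → F3 A2 AA AD.
Concatenated (27 bytes): F1 BF 9F 95 F0 90 81 90 E2 B0 A7 EA 8E B4 E0 BA 90 E1 9A A9 E5 AD A6 F3 A2 AA AD.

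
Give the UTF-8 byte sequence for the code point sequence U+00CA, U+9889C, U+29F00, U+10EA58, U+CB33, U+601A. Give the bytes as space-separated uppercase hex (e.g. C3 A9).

C3 8A F2 98 A2 9C F0 A9 BC 80 F4 8E A9 98 EC AC B3 E6 80 9A

U+00CA: 2-byte form → C3 8A.
U+9889C: 4-byte form → F2 98 A2 9C.
U+29F00: 4-byte form → F0 A9 BC 80.
U+10EA58: 4-byte form → F4 8E A9 98.
U+CB33: 3-byte form → EC AC B3.
U+601A: 3-byte form → E6 80 9A.
Concatenated (20 bytes): C3 8A F2 98 A2 9C F0 A9 BC 80 F4 8E A9 98 EC AC B3 E6 80 9A.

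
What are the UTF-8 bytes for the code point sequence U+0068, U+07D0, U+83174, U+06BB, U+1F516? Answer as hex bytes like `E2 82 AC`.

68 DF 90 F2 83 85 B4 DA BB F0 9F 94 96

U+0068: 1-byte form → 68.
U+07D0: 2-byte form → DF 90.
U+83174: 4-byte form → F2 83 85 B4.
U+06BB: 2-byte form → DA BB.
U+1F516: 4-byte form → F0 9F 94 96.
Concatenated (13 bytes): 68 DF 90 F2 83 85 B4 DA BB F0 9F 94 96.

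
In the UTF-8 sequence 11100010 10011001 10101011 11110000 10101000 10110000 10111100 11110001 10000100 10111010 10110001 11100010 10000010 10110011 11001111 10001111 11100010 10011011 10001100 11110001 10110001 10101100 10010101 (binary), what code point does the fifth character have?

U+03CF

Offset 0: leading byte 0xE2 = 11100010 → 3-byte char #1 = E2 99 AB.
Offset 3: leading byte 0xF0 = 11110000 → 4-byte char #2 = F0 A8 B0 BC.
Offset 7: leading byte 0xF1 = 11110001 → 4-byte char #3 = F1 84 BA B1.
Offset 11: leading byte 0xE2 = 11100010 → 3-byte char #4 = E2 82 B3.
Offset 14: leading byte 0xCF = 11001111 → 2-byte char #5 = CF 8F.
Leading byte 0xCF = 11001111 matches 110xxxxx → 2-byte sequence.
Byte 1: 0xCF = 11001111, payload 01111 (5 bits).
Byte 2: 0x8F = 10001111 (10xxxxxx ✓), payload 001111.
Concatenate: 01111001111 = 0x3CF (11 bits → U+03CF).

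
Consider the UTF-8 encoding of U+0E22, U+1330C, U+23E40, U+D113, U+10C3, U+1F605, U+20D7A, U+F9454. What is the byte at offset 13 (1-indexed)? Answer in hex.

1-indexed offset 13 is 0-indexed offset 12.
U+0E22 → 3-byte form E0 B8 A2 at offsets 0–2.
U+1330C → 4-byte form F0 93 8C 8C at offsets 3–6.
U+23E40 → 4-byte form F0 A3 B9 80 at offsets 7–10.
U+D113 → 3-byte form ED 84 93 at offsets 11–13.
Offset 12 falls in char 4's range; it's byte 2 of ED 84 93 = 0x84.

0x84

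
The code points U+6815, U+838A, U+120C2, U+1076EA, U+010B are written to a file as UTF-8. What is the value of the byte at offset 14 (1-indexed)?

0xAA

1-indexed offset 14 is 0-indexed offset 13.
U+6815 → 3-byte form E6 A0 95 at offsets 0–2.
U+838A → 3-byte form E8 8E 8A at offsets 3–5.
U+120C2 → 4-byte form F0 92 83 82 at offsets 6–9.
U+1076EA → 4-byte form F4 87 9B AA at offsets 10–13.
Offset 13 falls in char 4's range; it's byte 4 of F4 87 9B AA = 0xAA.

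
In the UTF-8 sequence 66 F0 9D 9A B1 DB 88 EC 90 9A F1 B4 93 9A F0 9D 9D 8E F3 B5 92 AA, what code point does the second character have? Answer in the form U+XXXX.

Offset 0: leading byte 0x66 = 01100110 → 1-byte char #1 = 66.
Offset 1: leading byte 0xF0 = 11110000 → 4-byte char #2 = F0 9D 9A B1.
Leading byte 0xF0 = 11110000 matches 11110xxx → 4-byte sequence.
Byte 1: 0xF0 = 11110000, payload 000 (3 bits).
Byte 2: 0x9D = 10011101 (10xxxxxx ✓), payload 011101.
Byte 3: 0x9A = 10011010 (10xxxxxx ✓), payload 011010.
Byte 4: 0xB1 = 10110001 (10xxxxxx ✓), payload 110001.
Concatenate: 000011101011010110001 = 0x1D6B1 (21 bits → U+1D6B1).

U+1D6B1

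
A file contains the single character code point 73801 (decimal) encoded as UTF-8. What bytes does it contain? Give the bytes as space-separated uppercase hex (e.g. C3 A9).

U+12049 = 0x12049 = 73801 decimal. In range U+10000–U+10FFFF → 4-byte form: 11110xxx 10xxxxxx 10xxxxxx 10xxxxxx.
Binary (21 bits): 000010010000001001001.
Split 3+6+6+6: 000 | 010010 | 000001 | 001001.
Byte 1: 11110000 = 0xF0.
Byte 2: 10010010 = 0x92.
Byte 3: 10000001 = 0x81.
Byte 4: 10001001 = 0x89.

F0 92 81 89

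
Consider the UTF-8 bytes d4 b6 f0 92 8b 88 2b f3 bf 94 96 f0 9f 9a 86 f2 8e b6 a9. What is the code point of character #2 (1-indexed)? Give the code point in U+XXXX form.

Offset 0: leading byte 0xD4 = 11010100 → 2-byte char #1 = D4 B6.
Offset 2: leading byte 0xF0 = 11110000 → 4-byte char #2 = F0 92 8B 88.
Leading byte 0xF0 = 11110000 matches 11110xxx → 4-byte sequence.
Byte 1: 0xF0 = 11110000, payload 000 (3 bits).
Byte 2: 0x92 = 10010010 (10xxxxxx ✓), payload 010010.
Byte 3: 0x8B = 10001011 (10xxxxxx ✓), payload 001011.
Byte 4: 0x88 = 10001000 (10xxxxxx ✓), payload 001000.
Concatenate: 000010010001011001000 = 0x122C8 (21 bits → U+122C8).

U+122C8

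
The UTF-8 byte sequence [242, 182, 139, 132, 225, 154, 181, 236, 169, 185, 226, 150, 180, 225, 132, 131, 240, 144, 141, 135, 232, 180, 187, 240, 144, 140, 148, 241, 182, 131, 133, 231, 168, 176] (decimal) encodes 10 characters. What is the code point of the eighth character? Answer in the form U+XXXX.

U+10314

Offset 0: leading byte 0xF2 = 11110010 → 4-byte char #1 = F2 B6 8B 84.
Offset 4: leading byte 0xE1 = 11100001 → 3-byte char #2 = E1 9A B5.
Offset 7: leading byte 0xEC = 11101100 → 3-byte char #3 = EC A9 B9.
Offset 10: leading byte 0xE2 = 11100010 → 3-byte char #4 = E2 96 B4.
Offset 13: leading byte 0xE1 = 11100001 → 3-byte char #5 = E1 84 83.
Offset 16: leading byte 0xF0 = 11110000 → 4-byte char #6 = F0 90 8D 87.
Offset 20: leading byte 0xE8 = 11101000 → 3-byte char #7 = E8 B4 BB.
Offset 23: leading byte 0xF0 = 11110000 → 4-byte char #8 = F0 90 8C 94.
Leading byte 0xF0 = 11110000 matches 11110xxx → 4-byte sequence.
Byte 1: 0xF0 = 11110000, payload 000 (3 bits).
Byte 2: 0x90 = 10010000 (10xxxxxx ✓), payload 010000.
Byte 3: 0x8C = 10001100 (10xxxxxx ✓), payload 001100.
Byte 4: 0x94 = 10010100 (10xxxxxx ✓), payload 010100.
Concatenate: 000010000001100010100 = 0x10314 (21 bits → U+10314).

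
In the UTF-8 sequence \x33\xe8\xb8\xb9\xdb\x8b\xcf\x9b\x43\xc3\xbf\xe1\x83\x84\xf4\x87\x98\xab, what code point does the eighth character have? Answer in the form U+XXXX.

U+10762B

Offset 0: leading byte 0x33 = 00110011 → 1-byte char #1 = 33.
Offset 1: leading byte 0xE8 = 11101000 → 3-byte char #2 = E8 B8 B9.
Offset 4: leading byte 0xDB = 11011011 → 2-byte char #3 = DB 8B.
Offset 6: leading byte 0xCF = 11001111 → 2-byte char #4 = CF 9B.
Offset 8: leading byte 0x43 = 01000011 → 1-byte char #5 = 43.
Offset 9: leading byte 0xC3 = 11000011 → 2-byte char #6 = C3 BF.
Offset 11: leading byte 0xE1 = 11100001 → 3-byte char #7 = E1 83 84.
Offset 14: leading byte 0xF4 = 11110100 → 4-byte char #8 = F4 87 98 AB.
Leading byte 0xF4 = 11110100 matches 11110xxx → 4-byte sequence.
Byte 1: 0xF4 = 11110100, payload 100 (3 bits).
Byte 2: 0x87 = 10000111 (10xxxxxx ✓), payload 000111.
Byte 3: 0x98 = 10011000 (10xxxxxx ✓), payload 011000.
Byte 4: 0xAB = 10101011 (10xxxxxx ✓), payload 101011.
Concatenate: 100000111011000101011 = 0x10762B (21 bits → U+10762B).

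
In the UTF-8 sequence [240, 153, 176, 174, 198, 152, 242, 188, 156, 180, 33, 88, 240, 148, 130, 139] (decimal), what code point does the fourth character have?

U+0021

Offset 0: leading byte 0xF0 = 11110000 → 4-byte char #1 = F0 99 B0 AE.
Offset 4: leading byte 0xC6 = 11000110 → 2-byte char #2 = C6 98.
Offset 6: leading byte 0xF2 = 11110010 → 4-byte char #3 = F2 BC 9C B4.
Offset 10: leading byte 0x21 = 00100001 → 1-byte char #4 = 21.
Leading byte 0x21 = 00100001 matches 0xxxxxxx → 1-byte sequence.
Byte 1: 0x21 = 00100001, payload 0100001 (7 bits).
Concatenate: 0100001 = 0x21 (7 bits → U+0021).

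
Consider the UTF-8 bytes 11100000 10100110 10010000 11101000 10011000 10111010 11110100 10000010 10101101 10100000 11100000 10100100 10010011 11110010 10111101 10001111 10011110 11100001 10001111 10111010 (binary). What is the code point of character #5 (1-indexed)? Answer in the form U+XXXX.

U+BD3DE

Offset 0: leading byte 0xE0 = 11100000 → 3-byte char #1 = E0 A6 90.
Offset 3: leading byte 0xE8 = 11101000 → 3-byte char #2 = E8 98 BA.
Offset 6: leading byte 0xF4 = 11110100 → 4-byte char #3 = F4 82 AD A0.
Offset 10: leading byte 0xE0 = 11100000 → 3-byte char #4 = E0 A4 93.
Offset 13: leading byte 0xF2 = 11110010 → 4-byte char #5 = F2 BD 8F 9E.
Leading byte 0xF2 = 11110010 matches 11110xxx → 4-byte sequence.
Byte 1: 0xF2 = 11110010, payload 010 (3 bits).
Byte 2: 0xBD = 10111101 (10xxxxxx ✓), payload 111101.
Byte 3: 0x8F = 10001111 (10xxxxxx ✓), payload 001111.
Byte 4: 0x9E = 10011110 (10xxxxxx ✓), payload 011110.
Concatenate: 010111101001111011110 = 0xBD3DE (21 bits → U+BD3DE).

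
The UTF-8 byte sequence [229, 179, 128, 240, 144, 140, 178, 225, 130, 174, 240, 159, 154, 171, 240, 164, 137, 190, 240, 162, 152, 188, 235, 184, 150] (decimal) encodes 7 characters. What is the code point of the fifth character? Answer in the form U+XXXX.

Offset 0: leading byte 0xE5 = 11100101 → 3-byte char #1 = E5 B3 80.
Offset 3: leading byte 0xF0 = 11110000 → 4-byte char #2 = F0 90 8C B2.
Offset 7: leading byte 0xE1 = 11100001 → 3-byte char #3 = E1 82 AE.
Offset 10: leading byte 0xF0 = 11110000 → 4-byte char #4 = F0 9F 9A AB.
Offset 14: leading byte 0xF0 = 11110000 → 4-byte char #5 = F0 A4 89 BE.
Leading byte 0xF0 = 11110000 matches 11110xxx → 4-byte sequence.
Byte 1: 0xF0 = 11110000, payload 000 (3 bits).
Byte 2: 0xA4 = 10100100 (10xxxxxx ✓), payload 100100.
Byte 3: 0x89 = 10001001 (10xxxxxx ✓), payload 001001.
Byte 4: 0xBE = 10111110 (10xxxxxx ✓), payload 111110.
Concatenate: 000100100001001111110 = 0x2427E (21 bits → U+2427E).

U+2427E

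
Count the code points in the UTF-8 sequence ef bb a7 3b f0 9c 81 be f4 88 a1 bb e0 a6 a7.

5

Byte at offset 0: 0xEF = 11101111 → 3-byte char (#1). Advance 3.
Byte at offset 3: 0x3B = 00111011 → 1-byte char (#2). Advance 1.
Byte at offset 4: 0xF0 = 11110000 → 4-byte char (#3). Advance 4.
Byte at offset 8: 0xF4 = 11110100 → 4-byte char (#4). Advance 4.
Byte at offset 12: 0xE0 = 11100000 → 3-byte char (#5). Advance 3.
Reached end at offset 15 after 5 code points.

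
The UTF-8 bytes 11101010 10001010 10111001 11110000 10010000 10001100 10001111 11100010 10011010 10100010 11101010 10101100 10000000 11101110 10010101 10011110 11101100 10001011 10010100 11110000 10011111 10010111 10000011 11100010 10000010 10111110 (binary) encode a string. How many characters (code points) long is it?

8

Byte at offset 0: 0xEA = 11101010 → 3-byte char (#1). Advance 3.
Byte at offset 3: 0xF0 = 11110000 → 4-byte char (#2). Advance 4.
Byte at offset 7: 0xE2 = 11100010 → 3-byte char (#3). Advance 3.
Byte at offset 10: 0xEA = 11101010 → 3-byte char (#4). Advance 3.
Byte at offset 13: 0xEE = 11101110 → 3-byte char (#5). Advance 3.
Byte at offset 16: 0xEC = 11101100 → 3-byte char (#6). Advance 3.
Byte at offset 19: 0xF0 = 11110000 → 4-byte char (#7). Advance 4.
Byte at offset 23: 0xE2 = 11100010 → 3-byte char (#8). Advance 3.
Reached end at offset 26 after 8 code points.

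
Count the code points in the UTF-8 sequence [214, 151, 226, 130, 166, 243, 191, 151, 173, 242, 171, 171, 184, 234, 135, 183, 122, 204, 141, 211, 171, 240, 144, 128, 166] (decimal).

Byte at offset 0: 0xD6 = 11010110 → 2-byte char (#1). Advance 2.
Byte at offset 2: 0xE2 = 11100010 → 3-byte char (#2). Advance 3.
Byte at offset 5: 0xF3 = 11110011 → 4-byte char (#3). Advance 4.
Byte at offset 9: 0xF2 = 11110010 → 4-byte char (#4). Advance 4.
Byte at offset 13: 0xEA = 11101010 → 3-byte char (#5). Advance 3.
Byte at offset 16: 0x7A = 01111010 → 1-byte char (#6). Advance 1.
Byte at offset 17: 0xCC = 11001100 → 2-byte char (#7). Advance 2.
Byte at offset 19: 0xD3 = 11010011 → 2-byte char (#8). Advance 2.
Byte at offset 21: 0xF0 = 11110000 → 4-byte char (#9). Advance 4.
Reached end at offset 25 after 9 code points.

9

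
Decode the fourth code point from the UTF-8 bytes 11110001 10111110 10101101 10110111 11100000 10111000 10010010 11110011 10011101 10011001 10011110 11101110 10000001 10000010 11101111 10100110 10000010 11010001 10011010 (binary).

U+E042

Offset 0: leading byte 0xF1 = 11110001 → 4-byte char #1 = F1 BE AD B7.
Offset 4: leading byte 0xE0 = 11100000 → 3-byte char #2 = E0 B8 92.
Offset 7: leading byte 0xF3 = 11110011 → 4-byte char #3 = F3 9D 99 9E.
Offset 11: leading byte 0xEE = 11101110 → 3-byte char #4 = EE 81 82.
Leading byte 0xEE = 11101110 matches 1110xxxx → 3-byte sequence.
Byte 1: 0xEE = 11101110, payload 1110 (4 bits).
Byte 2: 0x81 = 10000001 (10xxxxxx ✓), payload 000001.
Byte 3: 0x82 = 10000010 (10xxxxxx ✓), payload 000010.
Concatenate: 1110000001000010 = 0xE042 (16 bits → U+E042).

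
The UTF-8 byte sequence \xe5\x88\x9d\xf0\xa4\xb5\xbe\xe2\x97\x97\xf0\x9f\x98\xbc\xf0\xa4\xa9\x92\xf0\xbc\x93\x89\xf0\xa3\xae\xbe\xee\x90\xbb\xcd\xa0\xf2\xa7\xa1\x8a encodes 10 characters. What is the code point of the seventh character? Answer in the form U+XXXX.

U+23BBE

Offset 0: leading byte 0xE5 = 11100101 → 3-byte char #1 = E5 88 9D.
Offset 3: leading byte 0xF0 = 11110000 → 4-byte char #2 = F0 A4 B5 BE.
Offset 7: leading byte 0xE2 = 11100010 → 3-byte char #3 = E2 97 97.
Offset 10: leading byte 0xF0 = 11110000 → 4-byte char #4 = F0 9F 98 BC.
Offset 14: leading byte 0xF0 = 11110000 → 4-byte char #5 = F0 A4 A9 92.
Offset 18: leading byte 0xF0 = 11110000 → 4-byte char #6 = F0 BC 93 89.
Offset 22: leading byte 0xF0 = 11110000 → 4-byte char #7 = F0 A3 AE BE.
Leading byte 0xF0 = 11110000 matches 11110xxx → 4-byte sequence.
Byte 1: 0xF0 = 11110000, payload 000 (3 bits).
Byte 2: 0xA3 = 10100011 (10xxxxxx ✓), payload 100011.
Byte 3: 0xAE = 10101110 (10xxxxxx ✓), payload 101110.
Byte 4: 0xBE = 10111110 (10xxxxxx ✓), payload 111110.
Concatenate: 000100011101110111110 = 0x23BBE (21 bits → U+23BBE).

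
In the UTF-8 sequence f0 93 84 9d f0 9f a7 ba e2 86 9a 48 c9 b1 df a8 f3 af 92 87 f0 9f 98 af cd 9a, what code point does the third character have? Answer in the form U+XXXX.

U+219A

Offset 0: leading byte 0xF0 = 11110000 → 4-byte char #1 = F0 93 84 9D.
Offset 4: leading byte 0xF0 = 11110000 → 4-byte char #2 = F0 9F A7 BA.
Offset 8: leading byte 0xE2 = 11100010 → 3-byte char #3 = E2 86 9A.
Leading byte 0xE2 = 11100010 matches 1110xxxx → 3-byte sequence.
Byte 1: 0xE2 = 11100010, payload 0010 (4 bits).
Byte 2: 0x86 = 10000110 (10xxxxxx ✓), payload 000110.
Byte 3: 0x9A = 10011010 (10xxxxxx ✓), payload 011010.
Concatenate: 0010000110011010 = 0x219A (16 bits → U+219A).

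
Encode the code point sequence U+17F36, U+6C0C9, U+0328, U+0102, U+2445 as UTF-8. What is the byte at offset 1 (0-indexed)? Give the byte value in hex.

0x97

U+17F36 → 4-byte form F0 97 BC B6 at offsets 0–3.
Offset 1 falls in char 1's range; it's byte 2 of F0 97 BC B6 = 0x97.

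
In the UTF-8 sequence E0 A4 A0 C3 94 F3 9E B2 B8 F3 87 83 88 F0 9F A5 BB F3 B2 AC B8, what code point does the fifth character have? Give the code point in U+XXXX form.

U+1F97B

Offset 0: leading byte 0xE0 = 11100000 → 3-byte char #1 = E0 A4 A0.
Offset 3: leading byte 0xC3 = 11000011 → 2-byte char #2 = C3 94.
Offset 5: leading byte 0xF3 = 11110011 → 4-byte char #3 = F3 9E B2 B8.
Offset 9: leading byte 0xF3 = 11110011 → 4-byte char #4 = F3 87 83 88.
Offset 13: leading byte 0xF0 = 11110000 → 4-byte char #5 = F0 9F A5 BB.
Leading byte 0xF0 = 11110000 matches 11110xxx → 4-byte sequence.
Byte 1: 0xF0 = 11110000, payload 000 (3 bits).
Byte 2: 0x9F = 10011111 (10xxxxxx ✓), payload 011111.
Byte 3: 0xA5 = 10100101 (10xxxxxx ✓), payload 100101.
Byte 4: 0xBB = 10111011 (10xxxxxx ✓), payload 111011.
Concatenate: 000011111100101111011 = 0x1F97B (21 bits → U+1F97B).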